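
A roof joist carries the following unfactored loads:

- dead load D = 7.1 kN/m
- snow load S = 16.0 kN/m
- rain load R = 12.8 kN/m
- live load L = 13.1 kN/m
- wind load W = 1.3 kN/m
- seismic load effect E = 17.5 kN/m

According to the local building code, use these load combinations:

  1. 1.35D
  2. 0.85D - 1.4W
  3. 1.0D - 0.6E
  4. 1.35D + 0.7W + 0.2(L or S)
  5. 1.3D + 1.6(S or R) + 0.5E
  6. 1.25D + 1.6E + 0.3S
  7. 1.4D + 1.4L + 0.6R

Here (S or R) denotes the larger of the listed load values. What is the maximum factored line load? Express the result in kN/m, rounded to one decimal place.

43.6 kN/m

(L or S) → S = 16.0 kN/m; (S or R) → S = 16.0 kN/m.
1. 1.35(7.1) = 9.6
2. 0.85(7.1) - 1.4(1.3) = 4.2
3. 1.0(7.1) - 0.6(17.5) = -3.4
4. 1.35(7.1) + 0.7(1.3) + 0.2(16.0) = 13.7
5. 1.3(7.1) + 1.6(16.0) + 0.5(17.5) = 43.6
6. 1.25(7.1) + 1.6(17.5) + 0.3(16.0) = 41.7
7. 1.4(7.1) + 1.4(13.1) + 0.6(12.8) = 36.0
The controlling combination is 5, giving 43.6 kN/m.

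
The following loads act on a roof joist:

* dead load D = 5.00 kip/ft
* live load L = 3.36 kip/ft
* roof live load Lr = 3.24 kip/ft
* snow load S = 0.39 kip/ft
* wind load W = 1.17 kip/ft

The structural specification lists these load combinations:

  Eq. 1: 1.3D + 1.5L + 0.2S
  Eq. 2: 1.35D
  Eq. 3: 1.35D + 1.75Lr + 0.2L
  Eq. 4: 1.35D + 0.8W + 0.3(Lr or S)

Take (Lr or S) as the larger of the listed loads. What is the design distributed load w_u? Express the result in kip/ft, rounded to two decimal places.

13.09 kip/ft

(Lr or S) → Lr = 3.24 kip/ft.
Eq. 1: 1.3(5.00) + 1.5(3.36) + 0.2(0.39) = 6.50 + 5.04 + 0.08 = 11.62
Eq. 2: 1.35(5.00) = 6.75
Eq. 3: 1.35(5.00) + 1.75(3.24) + 0.2(3.36) = 6.75 + 5.67 + 0.67 = 13.09
Eq. 4: 1.35(5.00) + 0.8(1.17) + 0.3(3.24) = 6.75 + 0.94 + 0.97 = 8.66
Maximum is from combination 3.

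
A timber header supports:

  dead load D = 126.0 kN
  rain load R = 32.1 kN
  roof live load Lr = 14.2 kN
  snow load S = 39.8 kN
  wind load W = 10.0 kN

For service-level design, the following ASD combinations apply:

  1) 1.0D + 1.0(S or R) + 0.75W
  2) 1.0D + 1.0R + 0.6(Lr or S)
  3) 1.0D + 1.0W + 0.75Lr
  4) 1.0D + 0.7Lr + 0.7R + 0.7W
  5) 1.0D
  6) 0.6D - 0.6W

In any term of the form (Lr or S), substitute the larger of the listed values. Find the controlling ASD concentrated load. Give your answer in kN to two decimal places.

(S or R) → S = 39.8 kN; (Lr or S) → S = 39.8 kN.
1) 1.0(126.0) + 1.0(39.8) + 0.75(10.0) = 126.00 + 39.80 + 7.50 = 173.30
2) 1.0(126.0) + 1.0(32.1) + 0.6(39.8) = 126.00 + 32.10 + 23.88 = 181.98
3) 1.0(126.0) + 1.0(10.0) + 0.75(14.2) = 126.00 + 10.00 + 10.65 = 146.65
4) 1.0(126.0) + 0.7(14.2) + 0.7(32.1) + 0.7(10.0) = 126.00 + 9.94 + 22.47 + 7.00 = 165.41
5) 1.0(126.0) = 126.00
6) 0.6(126.0) - 0.6(10.0) = 75.60 - 6.00 = 69.60
Maximum is from combination 2.

181.98 kN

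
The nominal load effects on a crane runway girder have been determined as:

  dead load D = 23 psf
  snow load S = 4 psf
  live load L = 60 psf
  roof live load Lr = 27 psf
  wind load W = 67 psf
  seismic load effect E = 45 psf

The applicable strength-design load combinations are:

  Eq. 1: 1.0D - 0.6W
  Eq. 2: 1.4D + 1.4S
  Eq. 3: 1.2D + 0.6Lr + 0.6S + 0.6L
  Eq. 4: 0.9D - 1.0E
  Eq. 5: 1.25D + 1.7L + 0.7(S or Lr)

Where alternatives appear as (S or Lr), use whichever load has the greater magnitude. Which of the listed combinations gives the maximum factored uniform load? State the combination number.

Combination 5

(S or Lr) → Lr = 27 psf.
Eq. 1: 1.0(23) - 0.6(67) = -17.2
Eq. 2: 1.4(23) + 1.4(4) = 37.8
Eq. 3: 1.2(23) + 0.6(27) + 0.6(4) + 0.6(60) = 82.2
Eq. 4: 0.9(23) - 1.0(45) = -24.3
Eq. 5: 1.25(23) + 1.7(60) + 0.7(27) = 149.7
The largest value is 149.7 psf from combination 5.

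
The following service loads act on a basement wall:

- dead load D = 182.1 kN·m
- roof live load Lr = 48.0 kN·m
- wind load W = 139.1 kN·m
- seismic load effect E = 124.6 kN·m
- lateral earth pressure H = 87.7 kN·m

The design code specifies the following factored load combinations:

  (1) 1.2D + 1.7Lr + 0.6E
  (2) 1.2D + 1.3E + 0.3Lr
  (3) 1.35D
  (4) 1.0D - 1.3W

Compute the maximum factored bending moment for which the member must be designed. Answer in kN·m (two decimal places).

(1) 1.2(182.1) + 1.7(48.0) + 0.6(124.6) = 218.52 + 81.60 + 74.76 = 374.88
(2) 1.2(182.1) + 1.3(124.6) + 0.3(48.0) = 218.52 + 161.98 + 14.40 = 394.90
(3) 1.35(182.1) = 245.84
(4) 1.0(182.1) - 1.3(139.1) = 182.10 - 180.83 = 1.27
Combination 2 governs: M_u = 394.90 kN·m.

394.90 kN·m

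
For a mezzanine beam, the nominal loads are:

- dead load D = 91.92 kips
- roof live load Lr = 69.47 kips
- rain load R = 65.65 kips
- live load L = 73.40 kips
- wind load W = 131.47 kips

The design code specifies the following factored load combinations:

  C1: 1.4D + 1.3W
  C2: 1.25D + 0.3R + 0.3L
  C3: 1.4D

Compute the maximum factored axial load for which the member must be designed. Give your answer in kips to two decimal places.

C1: 1.4(91.92) + 1.3(131.47) = 128.69 + 170.91 = 299.60
C2: 1.25(91.92) + 0.3(65.65) + 0.3(73.40) = 114.90 + 19.70 + 22.02 = 156.62
C3: 1.4(91.92) = 128.69
The controlling combination is 1, giving 299.60 kips.

299.60 kips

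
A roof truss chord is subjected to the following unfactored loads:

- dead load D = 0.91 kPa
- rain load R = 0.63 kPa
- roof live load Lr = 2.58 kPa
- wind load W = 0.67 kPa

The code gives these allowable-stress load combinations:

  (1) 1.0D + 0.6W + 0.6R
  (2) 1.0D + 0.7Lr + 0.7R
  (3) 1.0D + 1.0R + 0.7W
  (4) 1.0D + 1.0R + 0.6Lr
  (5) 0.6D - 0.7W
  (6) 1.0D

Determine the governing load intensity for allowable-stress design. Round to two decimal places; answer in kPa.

(1) 1.0(0.91) + 0.6(0.67) + 0.6(0.63) = 0.91 + 0.40 + 0.38 = 1.69
(2) 1.0(0.91) + 0.7(2.58) + 0.7(0.63) = 0.91 + 1.81 + 0.44 = 3.16
(3) 1.0(0.91) + 1.0(0.63) + 0.7(0.67) = 0.91 + 0.63 + 0.47 = 2.01
(4) 1.0(0.91) + 1.0(0.63) + 0.6(2.58) = 0.91 + 0.63 + 1.55 = 3.09
(5) 0.6(0.91) - 0.7(0.67) = 0.55 - 0.47 = 0.08
(6) 1.0(0.91) = 0.91
The controlling combination is 2, giving 3.16 kPa.

3.16 kPa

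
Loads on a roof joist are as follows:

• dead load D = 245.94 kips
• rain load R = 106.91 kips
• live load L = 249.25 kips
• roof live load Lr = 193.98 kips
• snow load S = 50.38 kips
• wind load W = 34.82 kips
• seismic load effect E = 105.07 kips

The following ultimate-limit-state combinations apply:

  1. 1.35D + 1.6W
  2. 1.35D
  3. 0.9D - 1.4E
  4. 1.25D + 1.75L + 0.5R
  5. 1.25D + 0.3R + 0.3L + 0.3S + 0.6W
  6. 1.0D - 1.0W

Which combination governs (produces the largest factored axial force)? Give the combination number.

1. 1.35(245.94) + 1.6(34.82) = 332.02 + 55.71 = 387.73
2. 1.35(245.94) = 332.02
3. 0.9(245.94) - 1.4(105.07) = 221.35 - 147.10 = 74.25
4. 1.25(245.94) + 1.75(249.25) + 0.5(106.91) = 797.07
5. 1.25(245.94) + 0.3(106.91) + 0.3(249.25) + 0.3(50.38) + 0.6(34.82) = 307.43 + 32.07 + 74.78 + 15.11 + 20.89 = 450.28
6. 1.0(245.94) - 1.0(34.82) = 245.94 - 34.82 = 211.12
The largest value is 797.07 kips from combination 4.

Combination 4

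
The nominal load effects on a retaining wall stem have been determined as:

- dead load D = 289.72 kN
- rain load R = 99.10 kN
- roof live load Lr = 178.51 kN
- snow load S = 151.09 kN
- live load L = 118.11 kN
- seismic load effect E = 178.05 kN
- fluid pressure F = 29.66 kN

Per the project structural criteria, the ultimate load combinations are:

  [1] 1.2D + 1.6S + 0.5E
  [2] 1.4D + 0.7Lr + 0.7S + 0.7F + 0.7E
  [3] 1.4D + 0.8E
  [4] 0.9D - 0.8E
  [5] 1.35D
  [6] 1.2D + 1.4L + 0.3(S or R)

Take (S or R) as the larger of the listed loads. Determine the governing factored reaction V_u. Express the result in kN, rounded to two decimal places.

781.73 kN

(S or R) → S = 151.09 kN.
[1] 1.2(289.72) + 1.6(151.09) + 0.5(178.05) = 678.43
[2] 1.4(289.72) + 0.7(178.51) + 0.7(151.09) + 0.7(29.66) + 0.7(178.05) = 781.73
[3] 1.4(289.72) + 0.8(178.05) = 548.05
[4] 0.9(289.72) - 0.8(178.05) = 118.31
[5] 1.35(289.72) = 391.12
[6] 1.2(289.72) + 1.4(118.11) + 0.3(151.09) = 558.35
Combination 2 governs: V_u = 781.73 kN.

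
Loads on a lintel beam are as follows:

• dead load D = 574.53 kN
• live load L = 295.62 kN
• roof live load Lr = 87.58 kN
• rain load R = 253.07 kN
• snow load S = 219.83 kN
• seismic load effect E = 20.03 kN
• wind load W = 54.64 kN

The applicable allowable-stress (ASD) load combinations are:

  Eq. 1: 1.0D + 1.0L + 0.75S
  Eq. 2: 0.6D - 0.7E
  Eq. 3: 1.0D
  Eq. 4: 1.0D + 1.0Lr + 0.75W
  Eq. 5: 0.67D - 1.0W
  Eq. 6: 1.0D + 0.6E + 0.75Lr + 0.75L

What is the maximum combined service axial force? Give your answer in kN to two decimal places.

1035.02 kN

Eq. 1: 1.0(574.53) + 1.0(295.62) + 0.75(219.83) = 574.53 + 295.62 + 164.87 = 1035.02
Eq. 2: 0.6(574.53) - 0.7(20.03) = 344.72 - 14.02 = 330.70
Eq. 3: 1.0(574.53) = 574.53
Eq. 4: 1.0(574.53) + 1.0(87.58) + 0.75(54.64) = 574.53 + 87.58 + 40.98 = 703.09
Eq. 5: 0.67(574.53) - 1.0(54.64) = 384.94 - 54.64 = 330.30
Eq. 6: 1.0(574.53) + 0.6(20.03) + 0.75(87.58) + 0.75(295.62) = 873.95
Combination 1 governs: N = 1035.02 kN.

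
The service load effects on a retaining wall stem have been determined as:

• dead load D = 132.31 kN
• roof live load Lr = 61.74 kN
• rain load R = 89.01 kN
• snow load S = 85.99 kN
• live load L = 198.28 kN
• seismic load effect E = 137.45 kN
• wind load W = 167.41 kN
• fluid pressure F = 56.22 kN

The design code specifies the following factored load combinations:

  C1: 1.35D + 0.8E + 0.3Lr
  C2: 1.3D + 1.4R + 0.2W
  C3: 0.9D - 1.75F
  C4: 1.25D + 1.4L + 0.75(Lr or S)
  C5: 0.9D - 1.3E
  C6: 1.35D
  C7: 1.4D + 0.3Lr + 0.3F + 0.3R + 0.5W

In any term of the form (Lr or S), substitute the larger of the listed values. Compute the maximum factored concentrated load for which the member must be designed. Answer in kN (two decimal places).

(Lr or S) → S = 85.99 kN.
C1: 1.35(132.31) + 0.8(137.45) + 0.3(61.74) = 178.62 + 109.96 + 18.52 = 307.10
C2: 1.3(132.31) + 1.4(89.01) + 0.2(167.41) = 330.10
C3: 0.9(132.31) - 1.75(56.22) = 119.08 - 98.39 = 20.69
C4: 1.25(132.31) + 1.4(198.28) + 0.75(85.99) = 165.39 + 277.59 + 64.49 = 507.47
C5: 0.9(132.31) - 1.3(137.45) = 119.08 - 178.69 = -59.61
C6: 1.35(132.31) = 178.62
C7: 1.4(132.31) + 0.3(61.74) + 0.3(56.22) + 0.3(89.01) + 0.5(167.41) = 185.23 + 18.52 + 16.87 + 26.70 + 83.71 = 331.03
Combination 4 governs: P_u = 507.47 kN.

507.47 kN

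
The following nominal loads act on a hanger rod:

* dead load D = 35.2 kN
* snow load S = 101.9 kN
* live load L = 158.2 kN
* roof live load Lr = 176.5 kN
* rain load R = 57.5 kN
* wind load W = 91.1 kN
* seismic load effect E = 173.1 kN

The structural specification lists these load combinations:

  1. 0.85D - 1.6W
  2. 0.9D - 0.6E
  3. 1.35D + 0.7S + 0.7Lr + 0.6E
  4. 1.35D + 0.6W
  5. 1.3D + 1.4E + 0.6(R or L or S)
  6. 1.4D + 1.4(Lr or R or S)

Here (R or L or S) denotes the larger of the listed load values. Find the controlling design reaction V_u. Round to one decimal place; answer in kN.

(R or L or S) → L = 158.2 kN; (Lr or R or S) → Lr = 176.5 kN.
1. 0.85(35.2) - 1.6(91.1) = -115.8
2. 0.9(35.2) - 0.6(173.1) = -72.2
3. 1.35(35.2) + 0.7(101.9) + 0.7(176.5) + 0.6(173.1) = 346.3
4. 1.35(35.2) + 0.6(91.1) = 102.2
5. 1.3(35.2) + 1.4(173.1) + 0.6(158.2) = 383.0
6. 1.4(35.2) + 1.4(176.5) = 296.4
Maximum is from combination 5.

383.0 kN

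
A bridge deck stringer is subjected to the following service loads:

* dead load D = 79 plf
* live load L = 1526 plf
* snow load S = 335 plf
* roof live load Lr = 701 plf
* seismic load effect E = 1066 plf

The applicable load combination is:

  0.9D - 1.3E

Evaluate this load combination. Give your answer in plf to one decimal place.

0.9(79) - 1.3(1066) = 71.1 - 1385.8 = -1314.7
w_u = -1314.7 plf.

-1314.7 plf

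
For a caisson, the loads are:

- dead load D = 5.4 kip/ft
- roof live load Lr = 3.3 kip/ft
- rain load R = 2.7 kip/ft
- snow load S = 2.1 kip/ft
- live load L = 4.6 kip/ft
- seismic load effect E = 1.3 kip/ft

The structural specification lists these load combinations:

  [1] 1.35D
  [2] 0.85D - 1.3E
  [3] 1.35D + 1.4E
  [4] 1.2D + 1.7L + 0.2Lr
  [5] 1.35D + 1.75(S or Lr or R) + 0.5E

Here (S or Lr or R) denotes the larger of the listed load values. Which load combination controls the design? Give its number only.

Combination 4

(S or Lr or R) → Lr = 3.3 kip/ft.
[1] 1.35(5.4) = 7.29
[2] 0.85(5.4) - 1.3(1.3) = 4.59 - 1.69 = 2.90
[3] 1.35(5.4) + 1.4(1.3) = 7.29 + 1.82 = 9.11
[4] 1.2(5.4) + 1.7(4.6) + 0.2(3.3) = 6.48 + 7.82 + 0.66 = 14.96
[5] 1.35(5.4) + 1.75(3.3) + 0.5(1.3) = 7.29 + 5.78 + 0.65 = 13.72
The largest value is 14.96 kip/ft from combination 4.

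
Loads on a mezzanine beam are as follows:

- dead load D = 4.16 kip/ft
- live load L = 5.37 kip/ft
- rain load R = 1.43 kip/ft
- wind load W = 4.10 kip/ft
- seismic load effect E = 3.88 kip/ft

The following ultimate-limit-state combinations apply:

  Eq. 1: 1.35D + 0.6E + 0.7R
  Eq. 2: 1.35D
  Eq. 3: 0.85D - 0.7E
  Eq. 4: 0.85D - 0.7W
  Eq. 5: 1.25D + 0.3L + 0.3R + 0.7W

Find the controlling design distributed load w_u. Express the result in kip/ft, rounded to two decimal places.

Eq. 1: 1.35(4.16) + 0.6(3.88) + 0.7(1.43) = 8.95
Eq. 2: 1.35(4.16) = 5.62
Eq. 3: 0.85(4.16) - 0.7(3.88) = 0.82
Eq. 4: 0.85(4.16) - 0.7(4.10) = 0.67
Eq. 5: 1.25(4.16) + 0.3(5.37) + 0.3(1.43) + 0.7(4.10) = 10.11
The controlling combination is 5, giving 10.11 kip/ft.

10.11 kip/ft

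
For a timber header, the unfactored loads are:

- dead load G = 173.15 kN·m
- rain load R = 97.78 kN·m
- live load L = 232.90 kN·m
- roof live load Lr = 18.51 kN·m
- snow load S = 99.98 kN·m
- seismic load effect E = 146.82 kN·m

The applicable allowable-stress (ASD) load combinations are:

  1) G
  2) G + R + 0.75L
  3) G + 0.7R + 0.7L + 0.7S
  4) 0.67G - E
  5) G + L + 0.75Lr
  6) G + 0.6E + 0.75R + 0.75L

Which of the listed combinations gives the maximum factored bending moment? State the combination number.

Combination 6

1) 1.0(173.15) = 173.15
2) 1.0(173.15) + 1.0(97.78) + 0.75(232.90) = 445.61
3) 1.0(173.15) + 0.7(97.78) + 0.7(232.90) + 0.7(99.98) = 474.61
4) 0.67(173.15) - 1.0(146.82) = -30.81
5) 1.0(173.15) + 1.0(232.90) + 0.75(18.51) = 419.93
6) 1.0(173.15) + 0.6(146.82) + 0.75(97.78) + 0.75(232.90) = 509.25
The largest value is 509.25 kN·m from combination 6.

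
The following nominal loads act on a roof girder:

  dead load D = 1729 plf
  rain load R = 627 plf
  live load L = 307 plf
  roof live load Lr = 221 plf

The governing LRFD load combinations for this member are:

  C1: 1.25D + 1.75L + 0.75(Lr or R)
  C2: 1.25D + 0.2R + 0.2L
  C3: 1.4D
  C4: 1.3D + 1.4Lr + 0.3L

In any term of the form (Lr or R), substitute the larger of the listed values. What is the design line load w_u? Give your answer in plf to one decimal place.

3168.8 plf

(Lr or R) → R = 627 plf.
C1: 1.25(1729) + 1.75(307) + 0.75(627) = 3168.8
C2: 1.25(1729) + 0.2(627) + 0.2(307) = 2348.1
C3: 1.4(1729) = 2420.6
C4: 1.3(1729) + 1.4(221) + 0.3(307) = 2649.2
Maximum is from combination 1.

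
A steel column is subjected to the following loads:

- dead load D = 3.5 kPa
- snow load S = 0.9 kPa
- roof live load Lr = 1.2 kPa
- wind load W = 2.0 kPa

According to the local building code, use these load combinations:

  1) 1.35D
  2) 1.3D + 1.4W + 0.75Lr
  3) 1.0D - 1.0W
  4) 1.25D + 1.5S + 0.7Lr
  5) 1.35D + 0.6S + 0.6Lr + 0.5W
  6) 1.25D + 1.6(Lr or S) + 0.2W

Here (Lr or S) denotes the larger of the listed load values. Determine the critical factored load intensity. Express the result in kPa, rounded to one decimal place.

(Lr or S) → Lr = 1.2 kPa.
1) 1.35(3.5) = 4.7
2) 1.3(3.5) + 1.4(2.0) + 0.75(1.2) = 4.6 + 2.8 + 0.9 = 8.3
3) 1.0(3.5) - 1.0(2.0) = 3.5 - 2.0 = 1.5
4) 1.25(3.5) + 1.5(0.9) + 0.7(1.2) = 4.4 + 1.4 + 0.8 = 6.6
5) 1.35(3.5) + 0.6(0.9) + 0.6(1.2) + 0.5(2.0) = 7.0
6) 1.25(3.5) + 1.6(1.2) + 0.2(2.0) = 4.4 + 1.9 + 0.4 = 6.7
Combination 2 governs: q_u = 8.3 kPa.

8.3 kPa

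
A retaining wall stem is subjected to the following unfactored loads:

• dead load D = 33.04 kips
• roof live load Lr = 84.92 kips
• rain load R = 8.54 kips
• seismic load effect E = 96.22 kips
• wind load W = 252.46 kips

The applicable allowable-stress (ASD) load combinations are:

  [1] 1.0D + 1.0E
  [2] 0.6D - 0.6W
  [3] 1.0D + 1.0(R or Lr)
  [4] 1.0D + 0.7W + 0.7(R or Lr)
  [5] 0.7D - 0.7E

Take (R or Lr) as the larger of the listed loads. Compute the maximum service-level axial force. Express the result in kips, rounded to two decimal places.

269.21 kips

(R or Lr) → Lr = 84.92 kips.
[1] 1.0(33.04) + 1.0(96.22) = 33.04 + 96.22 = 129.26
[2] 0.6(33.04) - 0.6(252.46) = -131.65
[3] 1.0(33.04) + 1.0(84.92) = 33.04 + 84.92 = 117.96
[4] 1.0(33.04) + 0.7(252.46) + 0.7(84.92) = 269.21
[5] 0.7(33.04) - 0.7(96.22) = -44.23
Combination 4 governs: P = 269.21 kips.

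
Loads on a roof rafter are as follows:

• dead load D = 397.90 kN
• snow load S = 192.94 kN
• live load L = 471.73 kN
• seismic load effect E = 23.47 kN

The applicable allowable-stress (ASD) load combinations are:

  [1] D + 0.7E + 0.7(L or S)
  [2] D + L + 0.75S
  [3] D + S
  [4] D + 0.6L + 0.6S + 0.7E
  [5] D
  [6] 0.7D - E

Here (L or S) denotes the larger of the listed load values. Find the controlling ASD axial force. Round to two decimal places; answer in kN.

(L or S) → L = 471.73 kN.
[1] 1.0(397.90) + 0.7(23.47) + 0.7(471.73) = 397.90 + 16.43 + 330.21 = 744.54
[2] 1.0(397.90) + 1.0(471.73) + 0.75(192.94) = 397.90 + 471.73 + 144.71 = 1014.34
[3] 1.0(397.90) + 1.0(192.94) = 397.90 + 192.94 = 590.84
[4] 1.0(397.90) + 0.6(471.73) + 0.6(192.94) + 0.7(23.47) = 397.90 + 283.04 + 115.76 + 16.43 = 813.13
[5] 1.0(397.90) = 397.90
[6] 0.7(397.90) - 1.0(23.47) = 278.53 - 23.47 = 255.06
The controlling combination is 2, giving 1014.34 kN.

1014.34 kN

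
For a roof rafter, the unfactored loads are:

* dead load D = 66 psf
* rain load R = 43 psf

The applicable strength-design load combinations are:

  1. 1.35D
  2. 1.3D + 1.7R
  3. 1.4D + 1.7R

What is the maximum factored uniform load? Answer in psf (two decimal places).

1. 1.35(66) = 89.10
2. 1.3(66) + 1.7(43) = 158.90
3. 1.4(66) + 1.7(43) = 165.50
Combination 3 governs: q_u = 165.50 psf.

165.50 psf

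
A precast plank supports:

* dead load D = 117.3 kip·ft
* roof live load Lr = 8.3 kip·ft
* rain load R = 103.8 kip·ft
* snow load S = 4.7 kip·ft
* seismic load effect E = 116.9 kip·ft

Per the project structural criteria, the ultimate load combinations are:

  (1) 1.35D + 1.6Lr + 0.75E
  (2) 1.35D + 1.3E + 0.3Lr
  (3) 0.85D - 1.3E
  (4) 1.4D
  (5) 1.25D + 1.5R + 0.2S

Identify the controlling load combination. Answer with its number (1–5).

(1) 1.35(117.3) + 1.6(8.3) + 0.75(116.9) = 259.3
(2) 1.35(117.3) + 1.3(116.9) + 0.3(8.3) = 312.8
(3) 0.85(117.3) - 1.3(116.9) = 99.7 - 152.0 = -52.3
(4) 1.4(117.3) = 164.2
(5) 1.25(117.3) + 1.5(103.8) + 0.2(4.7) = 303.3
The largest value is 312.8 kip·ft from combination 2.

Combination 2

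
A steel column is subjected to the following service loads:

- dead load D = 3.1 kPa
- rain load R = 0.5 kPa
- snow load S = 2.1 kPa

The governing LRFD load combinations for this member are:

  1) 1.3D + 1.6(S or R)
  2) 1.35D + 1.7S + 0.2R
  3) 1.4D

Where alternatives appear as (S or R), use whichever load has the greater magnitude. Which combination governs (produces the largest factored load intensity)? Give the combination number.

(S or R) → S = 2.1 kPa.
1) 1.3(3.1) + 1.6(2.1) = 7.39
2) 1.35(3.1) + 1.7(2.1) + 0.2(0.5) = 7.86
3) 1.4(3.1) = 4.34
The largest value is 7.86 kPa from combination 2.

Combination 2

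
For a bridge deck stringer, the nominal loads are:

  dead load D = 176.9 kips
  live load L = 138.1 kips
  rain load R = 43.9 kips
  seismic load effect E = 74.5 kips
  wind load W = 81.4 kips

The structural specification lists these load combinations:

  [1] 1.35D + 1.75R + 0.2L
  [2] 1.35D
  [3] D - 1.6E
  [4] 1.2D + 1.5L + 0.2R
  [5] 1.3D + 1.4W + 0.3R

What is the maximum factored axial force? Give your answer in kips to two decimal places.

[1] 1.35(176.9) + 1.75(43.9) + 0.2(138.1) = 343.26
[2] 1.35(176.9) = 238.82
[3] 1.0(176.9) - 1.6(74.5) = 57.70
[4] 1.2(176.9) + 1.5(138.1) + 0.2(43.9) = 428.21
[5] 1.3(176.9) + 1.4(81.4) + 0.3(43.9) = 357.10
The controlling combination is 4, giving 428.21 kips.

428.21 kips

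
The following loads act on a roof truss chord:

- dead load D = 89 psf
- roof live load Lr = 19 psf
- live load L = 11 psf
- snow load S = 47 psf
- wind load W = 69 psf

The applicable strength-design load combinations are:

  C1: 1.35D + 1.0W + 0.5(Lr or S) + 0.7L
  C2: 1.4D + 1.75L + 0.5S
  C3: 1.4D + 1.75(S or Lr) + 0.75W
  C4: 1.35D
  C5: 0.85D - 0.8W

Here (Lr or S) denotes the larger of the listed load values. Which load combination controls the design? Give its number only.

(Lr or S) → S = 47 psf; (S or Lr) → S = 47 psf.
C1: 1.35(89) + 1.0(69) + 0.5(47) + 0.7(11) = 120.2 + 69.0 + 23.5 + 7.7 = 220.4
C2: 1.4(89) + 1.75(11) + 0.5(47) = 124.6 + 19.3 + 23.5 = 167.4
C3: 1.4(89) + 1.75(47) + 0.75(69) = 258.6
C4: 1.35(89) = 120.2
C5: 0.85(89) - 0.8(69) = 75.7 - 55.2 = 20.5
The largest value is 258.6 psf from combination 3.

Combination 3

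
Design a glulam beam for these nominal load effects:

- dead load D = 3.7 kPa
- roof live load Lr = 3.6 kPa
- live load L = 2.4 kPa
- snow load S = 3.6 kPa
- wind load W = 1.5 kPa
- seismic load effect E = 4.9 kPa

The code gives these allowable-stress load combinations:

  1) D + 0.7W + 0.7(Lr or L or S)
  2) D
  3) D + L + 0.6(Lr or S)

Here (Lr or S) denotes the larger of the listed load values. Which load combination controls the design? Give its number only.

(Lr or L or S) → Lr = 3.6 kPa; (Lr or S) → Lr = 3.6 kPa.
1) 1.0(3.7) + 0.7(1.5) + 0.7(3.6) = 7.3
2) 1.0(3.7) = 3.7
3) 1.0(3.7) + 1.0(2.4) + 0.6(3.6) = 8.3
The largest value is 8.3 kPa from combination 3.

Combination 3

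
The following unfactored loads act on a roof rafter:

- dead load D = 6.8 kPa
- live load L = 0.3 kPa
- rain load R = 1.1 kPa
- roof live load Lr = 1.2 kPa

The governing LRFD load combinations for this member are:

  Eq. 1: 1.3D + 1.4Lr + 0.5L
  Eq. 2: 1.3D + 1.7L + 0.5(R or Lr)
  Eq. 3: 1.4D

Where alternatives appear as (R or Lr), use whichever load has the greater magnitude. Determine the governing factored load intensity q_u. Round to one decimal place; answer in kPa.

(R or Lr) → Lr = 1.2 kPa.
Eq. 1: 1.3(6.8) + 1.4(1.2) + 0.5(0.3) = 10.7
Eq. 2: 1.3(6.8) + 1.7(0.3) + 0.5(1.2) = 10.0
Eq. 3: 1.4(6.8) = 9.5
Maximum is from combination 1.

10.7 kPa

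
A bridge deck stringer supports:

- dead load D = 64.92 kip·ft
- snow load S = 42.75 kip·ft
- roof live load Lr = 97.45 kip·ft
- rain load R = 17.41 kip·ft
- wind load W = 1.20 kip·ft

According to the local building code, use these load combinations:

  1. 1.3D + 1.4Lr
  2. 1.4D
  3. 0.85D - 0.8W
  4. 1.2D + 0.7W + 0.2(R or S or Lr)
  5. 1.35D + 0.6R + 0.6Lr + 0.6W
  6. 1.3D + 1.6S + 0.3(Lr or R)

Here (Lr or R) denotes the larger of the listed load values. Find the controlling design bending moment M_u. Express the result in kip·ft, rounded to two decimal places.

220.83 kip·ft

(R or S or Lr) → Lr = 97.45 kip·ft; (Lr or R) → Lr = 97.45 kip·ft.
1. 1.3(64.92) + 1.4(97.45) = 220.83
2. 1.4(64.92) = 90.89
3. 0.85(64.92) - 0.8(1.20) = 54.22
4. 1.2(64.92) + 0.7(1.20) + 0.2(97.45) = 98.23
5. 1.35(64.92) + 0.6(17.41) + 0.6(97.45) + 0.6(1.20) = 157.28
6. 1.3(64.92) + 1.6(42.75) + 0.3(97.45) = 182.03
Maximum is from combination 1.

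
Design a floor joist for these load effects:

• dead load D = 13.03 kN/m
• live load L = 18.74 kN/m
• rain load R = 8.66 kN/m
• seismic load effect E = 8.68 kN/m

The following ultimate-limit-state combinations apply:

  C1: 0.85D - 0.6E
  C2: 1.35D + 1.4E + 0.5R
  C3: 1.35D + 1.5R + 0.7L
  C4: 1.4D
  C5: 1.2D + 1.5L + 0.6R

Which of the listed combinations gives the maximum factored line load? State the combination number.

C1: 0.85(13.03) - 0.6(8.68) = 5.87
C2: 1.35(13.03) + 1.4(8.68) + 0.5(8.66) = 34.07
C3: 1.35(13.03) + 1.5(8.66) + 0.7(18.74) = 43.70
C4: 1.4(13.03) = 18.24
C5: 1.2(13.03) + 1.5(18.74) + 0.6(8.66) = 48.94
The largest value is 48.94 kN/m from combination 5.

Combination 5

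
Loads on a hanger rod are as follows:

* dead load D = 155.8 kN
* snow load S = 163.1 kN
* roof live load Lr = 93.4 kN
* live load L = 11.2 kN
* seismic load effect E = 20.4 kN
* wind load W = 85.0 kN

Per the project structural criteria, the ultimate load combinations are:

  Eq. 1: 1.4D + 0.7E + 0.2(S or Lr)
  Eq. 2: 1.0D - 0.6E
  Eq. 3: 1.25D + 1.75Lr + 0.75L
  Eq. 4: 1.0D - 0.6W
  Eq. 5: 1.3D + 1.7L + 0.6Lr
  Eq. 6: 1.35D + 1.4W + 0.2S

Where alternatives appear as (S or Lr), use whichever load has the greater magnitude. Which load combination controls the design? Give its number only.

(S or Lr) → S = 163.1 kN.
Eq. 1: 1.4(155.8) + 0.7(20.4) + 0.2(163.1) = 218.12 + 14.28 + 32.62 = 265.02
Eq. 2: 1.0(155.8) - 0.6(20.4) = 155.80 - 12.24 = 143.56
Eq. 3: 1.25(155.8) + 1.75(93.4) + 0.75(11.2) = 194.75 + 163.45 + 8.40 = 366.60
Eq. 4: 1.0(155.8) - 0.6(85.0) = 155.80 - 51.00 = 104.80
Eq. 5: 1.3(155.8) + 1.7(11.2) + 0.6(93.4) = 202.54 + 19.04 + 56.04 = 277.62
Eq. 6: 1.35(155.8) + 1.4(85.0) + 0.2(163.1) = 210.33 + 119.00 + 32.62 = 361.95
The largest value is 366.60 kN from combination 3.

Combination 3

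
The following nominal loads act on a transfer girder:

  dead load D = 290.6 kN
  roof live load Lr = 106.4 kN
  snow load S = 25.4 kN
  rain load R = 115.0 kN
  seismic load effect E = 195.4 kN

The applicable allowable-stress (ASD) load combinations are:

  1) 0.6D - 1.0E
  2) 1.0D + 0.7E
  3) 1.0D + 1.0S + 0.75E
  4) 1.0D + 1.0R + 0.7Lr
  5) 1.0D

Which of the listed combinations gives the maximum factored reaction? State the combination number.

1) 0.6(290.6) - 1.0(195.4) = -21.04
2) 1.0(290.6) + 0.7(195.4) = 427.38
3) 1.0(290.6) + 1.0(25.4) + 0.75(195.4) = 462.55
4) 1.0(290.6) + 1.0(115.0) + 0.7(106.4) = 480.08
5) 1.0(290.6) = 290.60
The largest value is 480.08 kN from combination 4.

Combination 4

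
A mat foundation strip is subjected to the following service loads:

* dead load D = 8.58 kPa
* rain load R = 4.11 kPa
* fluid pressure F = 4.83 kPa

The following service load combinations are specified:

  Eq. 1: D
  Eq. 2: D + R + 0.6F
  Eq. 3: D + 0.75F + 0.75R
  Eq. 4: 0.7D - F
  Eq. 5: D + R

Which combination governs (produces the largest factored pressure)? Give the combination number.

Eq. 1: 1.0(8.58) = 8.58
Eq. 2: 1.0(8.58) + 1.0(4.11) + 0.6(4.83) = 8.58 + 4.11 + 2.90 = 15.59
Eq. 3: 1.0(8.58) + 0.75(4.83) + 0.75(4.11) = 15.29
Eq. 4: 0.7(8.58) - 1.0(4.83) = 6.01 - 4.83 = 1.18
Eq. 5: 1.0(8.58) + 1.0(4.11) = 8.58 + 4.11 = 12.69
The largest value is 15.59 kPa from combination 2.

Combination 2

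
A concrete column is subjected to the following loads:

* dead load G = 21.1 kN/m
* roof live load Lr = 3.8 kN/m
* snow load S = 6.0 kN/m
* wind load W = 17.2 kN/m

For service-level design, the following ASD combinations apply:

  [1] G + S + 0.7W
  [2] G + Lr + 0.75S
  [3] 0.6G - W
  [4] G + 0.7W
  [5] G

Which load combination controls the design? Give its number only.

Combination 1

[1] 1.0(21.1) + 1.0(6.0) + 0.7(17.2) = 39.1
[2] 1.0(21.1) + 1.0(3.8) + 0.75(6.0) = 29.4
[3] 0.6(21.1) - 1.0(17.2) = -4.5
[4] 1.0(21.1) + 0.7(17.2) = 33.1
[5] 1.0(21.1) = 21.1
The largest value is 39.1 kN/m from combination 1.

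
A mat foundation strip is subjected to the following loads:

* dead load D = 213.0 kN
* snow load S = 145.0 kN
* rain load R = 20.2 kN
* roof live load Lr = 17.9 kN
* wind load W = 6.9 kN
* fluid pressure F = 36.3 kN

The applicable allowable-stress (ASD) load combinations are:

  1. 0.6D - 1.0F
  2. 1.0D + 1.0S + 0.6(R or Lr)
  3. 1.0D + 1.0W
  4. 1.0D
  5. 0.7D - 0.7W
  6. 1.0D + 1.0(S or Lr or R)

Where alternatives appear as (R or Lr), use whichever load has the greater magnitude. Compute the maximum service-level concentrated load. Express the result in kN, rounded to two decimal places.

370.12 kN

(R or Lr) → R = 20.2 kN; (S or Lr or R) → S = 145.0 kN.
1. 0.6(213.0) - 1.0(36.3) = 127.80 - 36.30 = 91.50
2. 1.0(213.0) + 1.0(145.0) + 0.6(20.2) = 213.00 + 145.00 + 12.12 = 370.12
3. 1.0(213.0) + 1.0(6.9) = 213.00 + 6.90 = 219.90
4. 1.0(213.0) = 213.00
5. 0.7(213.0) - 0.7(6.9) = 149.10 - 4.83 = 144.27
6. 1.0(213.0) + 1.0(145.0) = 213.00 + 145.00 = 358.00
Combination 2 governs: P = 370.12 kN.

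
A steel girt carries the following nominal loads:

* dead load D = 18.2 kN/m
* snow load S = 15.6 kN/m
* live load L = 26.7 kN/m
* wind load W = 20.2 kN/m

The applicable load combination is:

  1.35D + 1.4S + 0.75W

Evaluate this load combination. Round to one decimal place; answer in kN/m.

61.6 kN/m

1.35(18.2) + 1.4(15.6) + 0.75(20.2) = 24.6 + 21.8 + 15.2 = 61.6
w_u = 61.6 kN/m.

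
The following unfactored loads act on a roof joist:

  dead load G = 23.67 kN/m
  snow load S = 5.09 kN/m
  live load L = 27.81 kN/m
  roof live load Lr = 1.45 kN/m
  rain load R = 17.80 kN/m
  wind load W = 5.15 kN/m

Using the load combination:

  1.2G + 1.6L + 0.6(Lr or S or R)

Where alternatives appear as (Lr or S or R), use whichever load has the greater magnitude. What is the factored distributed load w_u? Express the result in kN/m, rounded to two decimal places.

83.58 kN/m

(Lr or S or R) → R = 17.80 kN/m.
1.2(23.67) + 1.6(27.81) + 0.6(17.80) = 28.40 + 44.50 + 10.68 = 83.58
w_u = 83.58 kN/m.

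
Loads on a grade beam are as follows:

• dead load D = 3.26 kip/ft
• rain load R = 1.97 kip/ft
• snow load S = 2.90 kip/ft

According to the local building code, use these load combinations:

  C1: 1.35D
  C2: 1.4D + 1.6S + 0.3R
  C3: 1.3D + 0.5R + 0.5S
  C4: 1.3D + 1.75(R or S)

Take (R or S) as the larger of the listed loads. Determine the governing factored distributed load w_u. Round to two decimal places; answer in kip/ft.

(R or S) → S = 2.90 kip/ft.
C1: 1.35(3.26) = 4.40
C2: 1.4(3.26) + 1.6(2.90) + 0.3(1.97) = 9.80
C3: 1.3(3.26) + 0.5(1.97) + 0.5(2.90) = 6.67
C4: 1.3(3.26) + 1.75(2.90) = 9.31
The controlling combination is 2, giving 9.80 kip/ft.

9.80 kip/ft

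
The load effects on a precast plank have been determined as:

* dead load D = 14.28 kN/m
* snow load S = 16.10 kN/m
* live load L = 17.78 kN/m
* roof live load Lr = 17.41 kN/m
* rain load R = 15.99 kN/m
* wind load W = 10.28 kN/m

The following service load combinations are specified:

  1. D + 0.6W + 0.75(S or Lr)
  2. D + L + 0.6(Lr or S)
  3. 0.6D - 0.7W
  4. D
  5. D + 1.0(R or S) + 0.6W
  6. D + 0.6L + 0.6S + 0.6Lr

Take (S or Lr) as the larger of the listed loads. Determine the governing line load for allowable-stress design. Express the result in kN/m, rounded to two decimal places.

(S or Lr) → Lr = 17.41 kN/m; (Lr or S) → Lr = 17.41 kN/m; (R or S) → S = 16.10 kN/m.
1. 1.0(14.28) + 0.6(10.28) + 0.75(17.41) = 33.51
2. 1.0(14.28) + 1.0(17.78) + 0.6(17.41) = 42.51
3. 0.6(14.28) - 0.7(10.28) = 1.37
4. 1.0(14.28) = 14.28
5. 1.0(14.28) + 1.0(16.10) + 0.6(10.28) = 36.55
6. 1.0(14.28) + 0.6(17.78) + 0.6(16.10) + 0.6(17.41) = 45.05
Maximum is from combination 6.

45.05 kN/m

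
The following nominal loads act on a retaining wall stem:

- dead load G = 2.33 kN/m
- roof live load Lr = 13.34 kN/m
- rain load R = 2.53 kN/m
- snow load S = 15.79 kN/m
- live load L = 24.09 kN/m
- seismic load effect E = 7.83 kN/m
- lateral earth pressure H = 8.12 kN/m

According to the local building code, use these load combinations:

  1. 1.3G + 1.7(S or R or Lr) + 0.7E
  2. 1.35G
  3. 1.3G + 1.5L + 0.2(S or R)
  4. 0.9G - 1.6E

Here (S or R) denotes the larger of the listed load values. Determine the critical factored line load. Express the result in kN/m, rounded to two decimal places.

(S or R or Lr) → S = 15.79 kN/m; (S or R) → S = 15.79 kN/m.
1. 1.3(2.33) + 1.7(15.79) + 0.7(7.83) = 35.35
2. 1.35(2.33) = 3.15
3. 1.3(2.33) + 1.5(24.09) + 0.2(15.79) = 42.32
4. 0.9(2.33) - 1.6(7.83) = -10.43
The controlling combination is 3, giving 42.32 kN/m.

42.32 kN/m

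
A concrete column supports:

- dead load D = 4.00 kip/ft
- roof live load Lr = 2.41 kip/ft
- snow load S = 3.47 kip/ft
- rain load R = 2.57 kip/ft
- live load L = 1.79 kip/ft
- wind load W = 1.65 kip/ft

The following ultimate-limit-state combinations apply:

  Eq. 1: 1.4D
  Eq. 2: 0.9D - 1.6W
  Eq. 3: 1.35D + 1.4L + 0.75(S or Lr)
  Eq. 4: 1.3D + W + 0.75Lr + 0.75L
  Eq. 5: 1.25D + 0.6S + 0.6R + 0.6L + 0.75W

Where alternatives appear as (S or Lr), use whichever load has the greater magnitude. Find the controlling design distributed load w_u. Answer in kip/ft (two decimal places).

(S or Lr) → S = 3.47 kip/ft.
Eq. 1: 1.4(4.00) = 5.60
Eq. 2: 0.9(4.00) - 1.6(1.65) = 3.60 - 2.64 = 0.96
Eq. 3: 1.35(4.00) + 1.4(1.79) + 0.75(3.47) = 5.40 + 2.51 + 2.60 = 10.51
Eq. 4: 1.3(4.00) + 1.0(1.65) + 0.75(2.41) + 0.75(1.79) = 5.20 + 1.65 + 1.81 + 1.34 = 10.00
Eq. 5: 1.25(4.00) + 0.6(3.47) + 0.6(2.57) + 0.6(1.79) + 0.75(1.65) = 10.94
The controlling combination is 5, giving 10.94 kip/ft.

10.94 kip/ft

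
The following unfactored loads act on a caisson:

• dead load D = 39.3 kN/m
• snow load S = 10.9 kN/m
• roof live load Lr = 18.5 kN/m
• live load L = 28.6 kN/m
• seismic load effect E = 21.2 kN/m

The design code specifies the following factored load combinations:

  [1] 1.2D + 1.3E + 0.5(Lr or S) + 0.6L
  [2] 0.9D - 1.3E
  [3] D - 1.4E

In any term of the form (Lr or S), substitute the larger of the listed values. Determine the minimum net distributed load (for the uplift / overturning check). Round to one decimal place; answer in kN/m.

7.8 kN/m

(Lr or S) → Lr = 18.5 kN/m.
[1] 1.2(39.3) + 1.3(21.2) + 0.5(18.5) + 0.6(28.6) = 101.1
[2] 0.9(39.3) - 1.3(21.2) = 35.4 - 27.6 = 7.8
[3] 1.0(39.3) - 1.4(21.2) = 39.3 - 29.7 = 9.6
Combination 2 gives the minimum: 7.8 kN/m.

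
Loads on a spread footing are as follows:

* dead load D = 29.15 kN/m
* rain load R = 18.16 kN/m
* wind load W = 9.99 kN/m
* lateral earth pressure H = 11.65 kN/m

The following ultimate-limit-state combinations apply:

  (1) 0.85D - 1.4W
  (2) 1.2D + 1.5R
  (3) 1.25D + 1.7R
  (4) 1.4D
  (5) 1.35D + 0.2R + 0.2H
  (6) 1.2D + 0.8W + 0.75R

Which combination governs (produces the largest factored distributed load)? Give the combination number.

Combination 3

(1) 0.85(29.15) - 1.4(9.99) = 10.79
(2) 1.2(29.15) + 1.5(18.16) = 62.22
(3) 1.25(29.15) + 1.7(18.16) = 67.31
(4) 1.4(29.15) = 40.81
(5) 1.35(29.15) + 0.2(18.16) + 0.2(11.65) = 45.31
(6) 1.2(29.15) + 0.8(9.99) + 0.75(18.16) = 56.59
The largest value is 67.31 kN/m from combination 3.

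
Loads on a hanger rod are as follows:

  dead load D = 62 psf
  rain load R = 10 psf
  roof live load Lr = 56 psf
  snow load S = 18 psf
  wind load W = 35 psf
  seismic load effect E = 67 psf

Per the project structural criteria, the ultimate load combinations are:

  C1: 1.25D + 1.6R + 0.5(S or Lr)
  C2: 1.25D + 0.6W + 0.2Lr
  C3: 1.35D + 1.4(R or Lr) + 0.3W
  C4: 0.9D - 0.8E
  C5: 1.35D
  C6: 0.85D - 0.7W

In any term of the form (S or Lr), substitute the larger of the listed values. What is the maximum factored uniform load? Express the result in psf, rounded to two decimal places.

172.60 psf

(S or Lr) → Lr = 56 psf; (R or Lr) → Lr = 56 psf.
C1: 1.25(62) + 1.6(10) + 0.5(56) = 77.50 + 16.00 + 28.00 = 121.50
C2: 1.25(62) + 0.6(35) + 0.2(56) = 77.50 + 21.00 + 11.20 = 109.70
C3: 1.35(62) + 1.4(56) + 0.3(35) = 83.70 + 78.40 + 10.50 = 172.60
C4: 0.9(62) - 0.8(67) = 55.80 - 53.60 = 2.20
C5: 1.35(62) = 83.70
C6: 0.85(62) - 0.7(35) = 52.70 - 24.50 = 28.20
The controlling combination is 3, giving 172.60 psf.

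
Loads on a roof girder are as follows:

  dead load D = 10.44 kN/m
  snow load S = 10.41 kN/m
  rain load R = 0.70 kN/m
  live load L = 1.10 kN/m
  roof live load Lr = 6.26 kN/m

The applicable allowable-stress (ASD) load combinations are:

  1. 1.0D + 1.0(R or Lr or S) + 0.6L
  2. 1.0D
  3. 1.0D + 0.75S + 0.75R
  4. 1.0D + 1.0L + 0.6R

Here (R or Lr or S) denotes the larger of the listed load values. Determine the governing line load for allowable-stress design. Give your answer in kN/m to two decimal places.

(R or Lr or S) → S = 10.41 kN/m.
1. 1.0(10.44) + 1.0(10.41) + 0.6(1.10) = 10.44 + 10.41 + 0.66 = 21.51
2. 1.0(10.44) = 10.44
3. 1.0(10.44) + 0.75(10.41) + 0.75(0.70) = 18.77
4. 1.0(10.44) + 1.0(1.10) + 0.6(0.70) = 10.44 + 1.10 + 0.42 = 11.96
Combination 1 governs: w = 21.51 kN/m.

21.51 kN/m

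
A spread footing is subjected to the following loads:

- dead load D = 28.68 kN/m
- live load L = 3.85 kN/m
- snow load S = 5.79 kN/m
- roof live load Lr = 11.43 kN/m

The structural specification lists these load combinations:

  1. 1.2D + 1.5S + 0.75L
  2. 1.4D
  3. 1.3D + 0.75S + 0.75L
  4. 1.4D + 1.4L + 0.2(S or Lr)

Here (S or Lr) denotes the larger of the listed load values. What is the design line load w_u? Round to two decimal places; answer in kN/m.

47.83 kN/m

(S or Lr) → Lr = 11.43 kN/m.
1. 1.2(28.68) + 1.5(5.79) + 0.75(3.85) = 45.99
2. 1.4(28.68) = 40.15
3. 1.3(28.68) + 0.75(5.79) + 0.75(3.85) = 37.28 + 4.34 + 2.89 = 44.51
4. 1.4(28.68) + 1.4(3.85) + 0.2(11.43) = 40.15 + 5.39 + 2.29 = 47.83
Combination 4 governs: w_u = 47.83 kN/m.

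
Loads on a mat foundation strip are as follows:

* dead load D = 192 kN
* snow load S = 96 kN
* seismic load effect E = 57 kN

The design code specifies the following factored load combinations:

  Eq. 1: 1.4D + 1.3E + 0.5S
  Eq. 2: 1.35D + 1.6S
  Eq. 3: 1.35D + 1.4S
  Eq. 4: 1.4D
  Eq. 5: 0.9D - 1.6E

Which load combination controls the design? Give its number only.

Combination 2

Eq. 1: 1.4(192) + 1.3(57) + 0.5(96) = 268.8 + 74.1 + 48.0 = 390.9
Eq. 2: 1.35(192) + 1.6(96) = 259.2 + 153.6 = 412.8
Eq. 3: 1.35(192) + 1.4(96) = 259.2 + 134.4 = 393.6
Eq. 4: 1.4(192) = 268.8
Eq. 5: 0.9(192) - 1.6(57) = 172.8 - 91.2 = 81.6
The largest value is 412.8 kN from combination 2.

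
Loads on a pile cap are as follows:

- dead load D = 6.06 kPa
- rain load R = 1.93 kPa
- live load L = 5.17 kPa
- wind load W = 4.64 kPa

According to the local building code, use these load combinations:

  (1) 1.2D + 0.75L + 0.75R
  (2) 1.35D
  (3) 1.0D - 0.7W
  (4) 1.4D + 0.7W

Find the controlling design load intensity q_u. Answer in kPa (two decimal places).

(1) 1.2(6.06) + 0.75(5.17) + 0.75(1.93) = 12.60
(2) 1.35(6.06) = 8.18
(3) 1.0(6.06) - 0.7(4.64) = 2.81
(4) 1.4(6.06) + 0.7(4.64) = 11.73
Maximum is from combination 1.

12.60 kPa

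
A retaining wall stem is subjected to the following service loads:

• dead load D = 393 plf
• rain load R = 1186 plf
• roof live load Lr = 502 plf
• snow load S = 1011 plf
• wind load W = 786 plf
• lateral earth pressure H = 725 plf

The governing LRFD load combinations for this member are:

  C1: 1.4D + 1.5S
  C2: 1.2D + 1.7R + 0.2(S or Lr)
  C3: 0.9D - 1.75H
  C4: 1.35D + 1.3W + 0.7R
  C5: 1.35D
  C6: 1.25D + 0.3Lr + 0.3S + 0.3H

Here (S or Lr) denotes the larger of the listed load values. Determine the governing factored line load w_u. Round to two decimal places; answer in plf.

(S or Lr) → S = 1011 plf.
C1: 1.4(393) + 1.5(1011) = 550.20 + 1516.50 = 2066.70
C2: 1.2(393) + 1.7(1186) + 0.2(1011) = 471.60 + 2016.20 + 202.20 = 2690.00
C3: 0.9(393) - 1.75(725) = 353.70 - 1268.75 = -915.05
C4: 1.35(393) + 1.3(786) + 0.7(1186) = 530.55 + 1021.80 + 830.20 = 2382.55
C5: 1.35(393) = 530.55
C6: 1.25(393) + 0.3(502) + 0.3(1011) + 0.3(725) = 491.25 + 150.60 + 303.30 + 217.50 = 1162.65
Maximum is from combination 2.

2690.00 plf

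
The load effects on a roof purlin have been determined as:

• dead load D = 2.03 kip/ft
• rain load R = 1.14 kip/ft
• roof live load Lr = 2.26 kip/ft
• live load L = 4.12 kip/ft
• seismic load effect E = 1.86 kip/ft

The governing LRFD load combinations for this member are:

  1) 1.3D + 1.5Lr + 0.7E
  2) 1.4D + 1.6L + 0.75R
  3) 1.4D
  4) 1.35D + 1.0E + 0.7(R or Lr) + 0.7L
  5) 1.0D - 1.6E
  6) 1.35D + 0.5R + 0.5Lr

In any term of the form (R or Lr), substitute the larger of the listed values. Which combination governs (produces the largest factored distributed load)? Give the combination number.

(R or Lr) → Lr = 2.26 kip/ft.
1) 1.3(2.03) + 1.5(2.26) + 0.7(1.86) = 2.64 + 3.39 + 1.30 = 7.33
2) 1.4(2.03) + 1.6(4.12) + 0.75(1.14) = 2.84 + 6.59 + 0.86 = 10.29
3) 1.4(2.03) = 2.84
4) 1.35(2.03) + 1.0(1.86) + 0.7(2.26) + 0.7(4.12) = 9.07
5) 1.0(2.03) - 1.6(1.86) = 2.03 - 2.98 = -0.95
6) 1.35(2.03) + 0.5(1.14) + 0.5(2.26) = 2.74 + 0.57 + 1.13 = 4.44
The largest value is 10.29 kip/ft from combination 2.

Combination 2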